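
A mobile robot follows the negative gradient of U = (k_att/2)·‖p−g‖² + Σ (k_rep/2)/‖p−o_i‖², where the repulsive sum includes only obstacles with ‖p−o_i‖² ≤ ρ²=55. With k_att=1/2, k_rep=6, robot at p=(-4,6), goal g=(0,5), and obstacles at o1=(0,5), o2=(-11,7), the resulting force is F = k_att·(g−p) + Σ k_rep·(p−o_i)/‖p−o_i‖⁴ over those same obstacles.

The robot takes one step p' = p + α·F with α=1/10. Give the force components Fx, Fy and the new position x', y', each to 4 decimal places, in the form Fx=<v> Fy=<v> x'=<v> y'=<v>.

Fx=1.9338 Fy=-0.4816 x'=-3.8066 y'=5.9518

F_att = 1/2·(g−p) = 1/2·(4,-1) = (2.0000,-0.5000)
o1: d²=17 ≤ ρ²=55; F_rep = 6·(-4,1)/17² = (-0.0830,0.0208)
o2: d²=50 ≤ ρ²=55; F_rep = 6·(7,-1)/50² = (0.0168,-0.0024)
F = F_att + ΣF_rep = (1.9338,-0.4816)
p' = p + 1/10·F = (-3.8066,5.9518)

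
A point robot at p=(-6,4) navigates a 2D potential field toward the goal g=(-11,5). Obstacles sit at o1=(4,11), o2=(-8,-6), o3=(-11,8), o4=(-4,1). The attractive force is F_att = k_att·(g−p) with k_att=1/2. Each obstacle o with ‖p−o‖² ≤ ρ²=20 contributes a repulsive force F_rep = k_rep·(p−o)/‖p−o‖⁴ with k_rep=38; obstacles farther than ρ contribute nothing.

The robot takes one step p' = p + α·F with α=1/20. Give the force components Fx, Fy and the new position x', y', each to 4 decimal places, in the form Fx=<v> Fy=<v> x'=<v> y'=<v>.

Fx=-2.9497 Fy=1.1746 x'=-6.1475 y'=4.0587

F_att = 1/2·(g−p) = 1/2·(-5,1) = (-2.5000,0.5000)
o1: d²=149 > ρ²=20 → inactive
o2: d²=104 > ρ²=20 → inactive
o3: d²=41 > ρ²=20 → inactive
o4: d²=13 ≤ ρ²=20; F_rep = 38·(-2,3)/13² = (-0.4497,0.6746)
F = F_att + ΣF_rep = (-2.9497,1.1746)
p' = p + 1/20·F = (-6.1475,4.0587)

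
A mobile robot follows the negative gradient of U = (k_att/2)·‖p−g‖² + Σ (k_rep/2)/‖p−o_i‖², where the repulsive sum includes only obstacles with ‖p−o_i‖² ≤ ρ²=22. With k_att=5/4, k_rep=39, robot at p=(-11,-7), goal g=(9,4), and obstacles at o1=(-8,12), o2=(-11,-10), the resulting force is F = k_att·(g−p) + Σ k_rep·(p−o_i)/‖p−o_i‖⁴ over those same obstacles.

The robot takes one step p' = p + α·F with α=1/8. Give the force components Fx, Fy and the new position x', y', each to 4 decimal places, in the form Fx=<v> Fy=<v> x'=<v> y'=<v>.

F_att = 5/4·(g−p) = 5/4·(20,11) = (25.0000,13.7500)
o1: d²=370 > ρ²=22 → inactive
o2: d²=9 ≤ ρ²=22; F_rep = 39·(0,3)/9² = (0.0000,1.4444)
F = F_att + ΣF_rep = (25.0000,15.1944)
p' = p + 1/8·F = (-7.8750,-5.1007)

Fx=25.0000 Fy=15.1944 x'=-7.8750 y'=-5.1007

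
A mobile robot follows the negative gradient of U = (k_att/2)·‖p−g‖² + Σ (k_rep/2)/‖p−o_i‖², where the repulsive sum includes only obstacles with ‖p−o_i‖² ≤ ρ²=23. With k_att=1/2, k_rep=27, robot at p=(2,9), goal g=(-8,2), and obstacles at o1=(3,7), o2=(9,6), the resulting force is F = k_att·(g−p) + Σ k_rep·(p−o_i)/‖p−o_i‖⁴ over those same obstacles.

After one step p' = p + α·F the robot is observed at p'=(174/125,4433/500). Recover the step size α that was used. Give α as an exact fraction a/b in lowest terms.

α = 1/10

F_att = 1/2·(g−p) = 1/2·(-10,-7) = (-5.0000,-3.5000)
o1: d²=5 ≤ ρ²=23; F_rep = 27·(-1,2)/5² = (-1.0800,2.1600)
o2: d²=58 > ρ²=23 → inactive
F = F_att + ΣF_rep = (-6.0800,-1.3400)
Δp = p'−p = (-0.6080,-0.1340); α = Δx/Fx = (-76/125) / (-152/25) = 1/10
check: Δy/Fy = (-67/500) / (-67/50) = 1/10 ✓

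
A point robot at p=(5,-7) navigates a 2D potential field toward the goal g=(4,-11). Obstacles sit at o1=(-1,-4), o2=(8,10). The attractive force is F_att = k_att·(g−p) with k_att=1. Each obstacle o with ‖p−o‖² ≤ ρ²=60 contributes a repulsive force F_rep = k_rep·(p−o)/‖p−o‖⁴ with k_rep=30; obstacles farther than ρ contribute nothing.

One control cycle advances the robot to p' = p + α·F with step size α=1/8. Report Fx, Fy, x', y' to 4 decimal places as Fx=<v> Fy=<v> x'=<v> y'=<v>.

Fx=-0.9111 Fy=-4.0444 x'=4.8861 y'=-7.5056

F_att = 1·(g−p) = 1·(-1,-4) = (-1.0000,-4.0000)
o1: d²=45 ≤ ρ²=60; F_rep = 30·(6,-3)/45² = (0.0889,-0.0444)
o2: d²=298 > ρ²=60 → inactive
F = F_att + ΣF_rep = (-0.9111,-4.0444)
p' = p + 1/8·F = (4.8861,-7.5056)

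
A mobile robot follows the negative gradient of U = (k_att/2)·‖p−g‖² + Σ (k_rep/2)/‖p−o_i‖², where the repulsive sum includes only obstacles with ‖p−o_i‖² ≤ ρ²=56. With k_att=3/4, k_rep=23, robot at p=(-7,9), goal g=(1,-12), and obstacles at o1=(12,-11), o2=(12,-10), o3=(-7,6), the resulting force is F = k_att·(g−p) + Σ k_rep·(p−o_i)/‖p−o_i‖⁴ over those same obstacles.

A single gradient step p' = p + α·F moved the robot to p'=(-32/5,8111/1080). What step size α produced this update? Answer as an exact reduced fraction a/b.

α = 1/10

F_att = 3/4·(g−p) = 3/4·(8,-21) = (6.0000,-15.7500)
o1: d²=761 > ρ²=56 → inactive
o2: d²=722 > ρ²=56 → inactive
o3: d²=9 ≤ ρ²=56; F_rep = 23·(0,3)/9² = (0.0000,0.8519)
F = F_att + ΣF_rep = (6.0000,-14.8981)
Δp = p'−p = (0.6000,-1.4898); α = Δx/Fx = (3/5) / (6) = 1/10
check: Δy/Fy = (-1609/1080) / (-1609/108) = 1/10 ✓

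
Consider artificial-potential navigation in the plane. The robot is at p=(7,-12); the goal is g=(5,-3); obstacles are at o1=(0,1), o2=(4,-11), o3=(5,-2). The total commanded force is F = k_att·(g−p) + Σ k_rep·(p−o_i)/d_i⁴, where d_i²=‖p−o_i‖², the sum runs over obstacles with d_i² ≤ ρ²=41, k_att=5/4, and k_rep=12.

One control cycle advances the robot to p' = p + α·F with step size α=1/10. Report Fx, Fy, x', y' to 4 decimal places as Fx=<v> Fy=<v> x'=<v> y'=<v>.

Fx=-2.1400 Fy=11.1300 x'=6.7860 y'=-10.8870

F_att = 5/4·(g−p) = 5/4·(-2,9) = (-2.5000,11.2500)
o1: d²=218 > ρ²=41 → inactive
o2: d²=10 ≤ ρ²=41; F_rep = 12·(3,-1)/10² = (0.3600,-0.1200)
o3: d²=104 > ρ²=41 → inactive
F = F_att + ΣF_rep = (-2.1400,11.1300)
p' = p + 1/10·F = (6.7860,-10.8870)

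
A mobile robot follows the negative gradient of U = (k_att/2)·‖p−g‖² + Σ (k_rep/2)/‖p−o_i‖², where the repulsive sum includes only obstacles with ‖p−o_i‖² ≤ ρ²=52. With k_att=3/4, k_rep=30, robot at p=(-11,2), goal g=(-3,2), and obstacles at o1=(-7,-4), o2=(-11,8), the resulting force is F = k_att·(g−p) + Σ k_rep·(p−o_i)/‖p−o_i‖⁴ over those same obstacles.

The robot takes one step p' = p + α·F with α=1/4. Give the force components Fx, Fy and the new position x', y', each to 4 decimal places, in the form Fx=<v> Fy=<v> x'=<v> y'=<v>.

F_att = 3/4·(g−p) = 3/4·(8,0) = (6.0000,0.0000)
o1: d²=52 ≤ ρ²=52; F_rep = 30·(-4,6)/52² = (-0.0444,0.0666)
o2: d²=36 ≤ ρ²=52; F_rep = 30·(0,-6)/36² = (0.0000,-0.1389)
F = F_att + ΣF_rep = (5.9556,-0.0723)
p' = p + 1/4·F = (-9.5111,1.9819)

Fx=5.9556 Fy=-0.0723 x'=-9.5111 y'=1.9819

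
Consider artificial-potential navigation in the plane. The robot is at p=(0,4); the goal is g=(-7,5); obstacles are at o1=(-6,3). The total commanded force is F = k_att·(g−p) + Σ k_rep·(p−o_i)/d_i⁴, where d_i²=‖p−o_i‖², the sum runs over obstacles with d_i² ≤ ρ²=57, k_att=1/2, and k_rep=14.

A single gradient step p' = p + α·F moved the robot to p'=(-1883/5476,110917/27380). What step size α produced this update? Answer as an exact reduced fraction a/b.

α = 1/10

F_att = 1/2·(g−p) = 1/2·(-7,1) = (-3.5000,0.5000)
o1: d²=37 ≤ ρ²=57; F_rep = 14·(6,1)/37² = (0.0614,0.0102)
F = F_att + ΣF_rep = (-3.4386,0.5102)
Δp = p'−p = (-0.3439,0.0510); α = Δx/Fx = (-1883/5476) / (-9415/2738) = 1/10
check: Δy/Fy = (1397/27380) / (1397/2738) = 1/10 ✓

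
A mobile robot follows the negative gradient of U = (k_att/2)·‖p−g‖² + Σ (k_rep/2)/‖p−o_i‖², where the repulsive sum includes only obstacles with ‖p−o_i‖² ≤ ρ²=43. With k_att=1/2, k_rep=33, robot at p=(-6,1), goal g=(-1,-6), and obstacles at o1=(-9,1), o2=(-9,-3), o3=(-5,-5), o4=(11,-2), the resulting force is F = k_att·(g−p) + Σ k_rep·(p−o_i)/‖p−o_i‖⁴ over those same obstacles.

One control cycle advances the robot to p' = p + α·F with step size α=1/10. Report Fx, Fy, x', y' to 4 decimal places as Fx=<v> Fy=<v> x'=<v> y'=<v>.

Fx=3.8565 Fy=-3.1442 x'=-5.6143 y'=0.6856

F_att = 1/2·(g−p) = 1/2·(5,-7) = (2.5000,-3.5000)
o1: d²=9 ≤ ρ²=43; F_rep = 33·(3,0)/9² = (1.2222,0.0000)
o2: d²=25 ≤ ρ²=43; F_rep = 33·(3,4)/25² = (0.1584,0.2112)
o3: d²=37 ≤ ρ²=43; F_rep = 33·(-1,6)/37² = (-0.0241,0.1446)
o4: d²=298 > ρ²=43 → inactive
F = F_att + ΣF_rep = (3.8565,-3.1442)
p' = p + 1/10·F = (-5.6143,0.6856)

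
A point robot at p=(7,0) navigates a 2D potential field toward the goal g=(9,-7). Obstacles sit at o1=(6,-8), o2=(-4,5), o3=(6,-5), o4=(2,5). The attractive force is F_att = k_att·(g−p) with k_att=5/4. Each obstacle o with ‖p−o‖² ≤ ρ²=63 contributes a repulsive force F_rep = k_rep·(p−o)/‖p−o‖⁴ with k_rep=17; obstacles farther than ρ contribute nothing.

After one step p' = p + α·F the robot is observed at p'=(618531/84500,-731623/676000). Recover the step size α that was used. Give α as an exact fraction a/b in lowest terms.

F_att = 5/4·(g−p) = 5/4·(2,-7) = (2.5000,-8.7500)
o1: d²=65 > ρ²=63 → inactive
o2: d²=146 > ρ²=63 → inactive
o3: d²=26 ≤ ρ²=63; F_rep = 17·(1,5)/26² = (0.0251,0.1257)
o4: d²=50 ≤ ρ²=63; F_rep = 17·(5,-5)/50² = (0.0340,-0.0340)
F = F_att + ΣF_rep = (2.5591,-8.6583)
Δp = p'−p = (0.3199,-1.0823); α = Δx/Fx = (27031/84500) / (54062/21125) = 1/8
check: Δy/Fy = (-731623/676000) / (-731623/84500) = 1/8 ✓

α = 1/8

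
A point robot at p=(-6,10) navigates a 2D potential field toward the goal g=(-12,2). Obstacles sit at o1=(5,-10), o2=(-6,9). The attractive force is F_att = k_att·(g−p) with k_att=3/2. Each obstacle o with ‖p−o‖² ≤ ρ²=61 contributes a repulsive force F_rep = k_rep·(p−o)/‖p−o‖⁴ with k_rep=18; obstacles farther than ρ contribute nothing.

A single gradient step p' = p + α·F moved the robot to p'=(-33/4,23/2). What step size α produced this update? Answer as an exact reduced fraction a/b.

α = 1/4

F_att = 3/2·(g−p) = 3/2·(-6,-8) = (-9.0000,-12.0000)
o1: d²=521 > ρ²=61 → inactive
o2: d²=1 ≤ ρ²=61; F_rep = 18·(0,1)/1² = (0.0000,18.0000)
F = F_att + ΣF_rep = (-9.0000,6.0000)
Δp = p'−p = (-2.2500,1.5000); α = Δx/Fx = (-9/4) / (-9) = 1/4
check: Δy/Fy = (3/2) / (6) = 1/4 ✓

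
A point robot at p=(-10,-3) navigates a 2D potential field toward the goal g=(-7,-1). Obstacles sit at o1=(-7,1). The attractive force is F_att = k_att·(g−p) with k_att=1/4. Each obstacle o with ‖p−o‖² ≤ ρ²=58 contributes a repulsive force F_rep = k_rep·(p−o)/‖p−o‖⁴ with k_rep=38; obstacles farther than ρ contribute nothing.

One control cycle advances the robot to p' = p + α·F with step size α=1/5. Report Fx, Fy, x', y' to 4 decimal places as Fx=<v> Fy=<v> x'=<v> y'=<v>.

F_att = 1/4·(g−p) = 1/4·(3,2) = (0.7500,0.5000)
o1: d²=25 ≤ ρ²=58; F_rep = 38·(-3,-4)/25² = (-0.1824,-0.2432)
F = F_att + ΣF_rep = (0.5676,0.2568)
p' = p + 1/5·F = (-9.8865,-2.9486)

Fx=0.5676 Fy=0.2568 x'=-9.8865 y'=-2.9486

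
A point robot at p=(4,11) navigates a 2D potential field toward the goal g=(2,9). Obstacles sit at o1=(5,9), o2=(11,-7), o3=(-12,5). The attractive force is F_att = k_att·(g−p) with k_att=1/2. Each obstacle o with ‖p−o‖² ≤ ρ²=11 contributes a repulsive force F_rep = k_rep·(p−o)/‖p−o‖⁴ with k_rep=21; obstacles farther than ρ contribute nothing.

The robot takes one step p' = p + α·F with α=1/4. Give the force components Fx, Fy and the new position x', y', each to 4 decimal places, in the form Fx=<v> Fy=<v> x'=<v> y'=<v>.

F_att = 1/2·(g−p) = 1/2·(-2,-2) = (-1.0000,-1.0000)
o1: d²=5 ≤ ρ²=11; F_rep = 21·(-1,2)/5² = (-0.8400,1.6800)
o2: d²=373 > ρ²=11 → inactive
o3: d²=292 > ρ²=11 → inactive
F = F_att + ΣF_rep = (-1.8400,0.6800)
p' = p + 1/4·F = (3.5400,11.1700)

Fx=-1.8400 Fy=0.6800 x'=3.5400 y'=11.1700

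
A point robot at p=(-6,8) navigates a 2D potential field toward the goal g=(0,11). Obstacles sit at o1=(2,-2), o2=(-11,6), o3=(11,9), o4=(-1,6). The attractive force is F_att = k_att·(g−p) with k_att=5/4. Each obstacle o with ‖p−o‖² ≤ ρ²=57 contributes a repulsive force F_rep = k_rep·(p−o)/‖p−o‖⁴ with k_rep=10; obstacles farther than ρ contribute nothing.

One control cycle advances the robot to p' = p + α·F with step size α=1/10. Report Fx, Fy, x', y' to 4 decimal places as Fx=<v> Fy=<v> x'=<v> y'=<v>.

Fx=7.5000 Fy=3.7976 x'=-5.2500 y'=8.3798

F_att = 5/4·(g−p) = 5/4·(6,3) = (7.5000,3.7500)
o1: d²=164 > ρ²=57 → inactive
o2: d²=29 ≤ ρ²=57; F_rep = 10·(5,2)/29² = (0.0595,0.0238)
o3: d²=290 > ρ²=57 → inactive
o4: d²=29 ≤ ρ²=57; F_rep = 10·(-5,2)/29² = (-0.0595,0.0238)
F = F_att + ΣF_rep = (7.5000,3.7976)
p' = p + 1/10·F = (-5.2500,8.3798)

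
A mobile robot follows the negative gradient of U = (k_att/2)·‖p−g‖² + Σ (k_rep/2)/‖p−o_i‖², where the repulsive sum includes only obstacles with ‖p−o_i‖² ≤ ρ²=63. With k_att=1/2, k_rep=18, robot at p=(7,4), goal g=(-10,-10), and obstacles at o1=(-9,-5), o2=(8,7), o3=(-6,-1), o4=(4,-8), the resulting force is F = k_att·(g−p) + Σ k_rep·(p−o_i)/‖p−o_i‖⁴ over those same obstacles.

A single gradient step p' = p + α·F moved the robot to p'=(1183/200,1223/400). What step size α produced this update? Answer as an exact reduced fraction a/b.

α = 1/8

F_att = 1/2·(g−p) = 1/2·(-17,-14) = (-8.5000,-7.0000)
o1: d²=337 > ρ²=63 → inactive
o2: d²=10 ≤ ρ²=63; F_rep = 18·(-1,-3)/10² = (-0.1800,-0.5400)
o3: d²=194 > ρ²=63 → inactive
o4: d²=153 > ρ²=63 → inactive
F = F_att + ΣF_rep = (-8.6800,-7.5400)
Δp = p'−p = (-1.0850,-0.9425); α = Δx/Fx = (-217/200) / (-217/25) = 1/8
check: Δy/Fy = (-377/400) / (-377/50) = 1/8 ✓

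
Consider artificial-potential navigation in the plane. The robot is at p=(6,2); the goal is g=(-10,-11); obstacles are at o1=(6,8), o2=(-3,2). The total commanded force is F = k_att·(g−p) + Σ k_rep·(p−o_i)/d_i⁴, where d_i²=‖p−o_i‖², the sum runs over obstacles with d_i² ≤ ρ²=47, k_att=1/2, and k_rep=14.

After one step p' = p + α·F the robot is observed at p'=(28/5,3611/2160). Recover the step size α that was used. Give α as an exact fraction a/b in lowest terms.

F_att = 1/2·(g−p) = 1/2·(-16,-13) = (-8.0000,-6.5000)
o1: d²=36 ≤ ρ²=47; F_rep = 14·(0,-6)/36² = (0.0000,-0.0648)
o2: d²=81 > ρ²=47 → inactive
F = F_att + ΣF_rep = (-8.0000,-6.5648)
Δp = p'−p = (-0.4000,-0.3282); α = Δx/Fx = (-2/5) / (-8) = 1/20
check: Δy/Fy = (-709/2160) / (-709/108) = 1/20 ✓

α = 1/20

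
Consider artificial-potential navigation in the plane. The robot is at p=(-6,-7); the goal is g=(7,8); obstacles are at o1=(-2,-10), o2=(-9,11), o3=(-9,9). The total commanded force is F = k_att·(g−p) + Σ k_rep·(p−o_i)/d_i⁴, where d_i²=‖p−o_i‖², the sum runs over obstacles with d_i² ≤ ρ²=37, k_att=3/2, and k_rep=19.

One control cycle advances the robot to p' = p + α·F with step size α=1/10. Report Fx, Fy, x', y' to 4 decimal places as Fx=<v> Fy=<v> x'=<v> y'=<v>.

Fx=19.3784 Fy=22.5912 x'=-4.0622 y'=-4.7409

F_att = 3/2·(g−p) = 3/2·(13,15) = (19.5000,22.5000)
o1: d²=25 ≤ ρ²=37; F_rep = 19·(-4,3)/25² = (-0.1216,0.0912)
o2: d²=333 > ρ²=37 → inactive
o3: d²=265 > ρ²=37 → inactive
F = F_att + ΣF_rep = (19.3784,22.5912)
p' = p + 1/10·F = (-4.0622,-4.7409)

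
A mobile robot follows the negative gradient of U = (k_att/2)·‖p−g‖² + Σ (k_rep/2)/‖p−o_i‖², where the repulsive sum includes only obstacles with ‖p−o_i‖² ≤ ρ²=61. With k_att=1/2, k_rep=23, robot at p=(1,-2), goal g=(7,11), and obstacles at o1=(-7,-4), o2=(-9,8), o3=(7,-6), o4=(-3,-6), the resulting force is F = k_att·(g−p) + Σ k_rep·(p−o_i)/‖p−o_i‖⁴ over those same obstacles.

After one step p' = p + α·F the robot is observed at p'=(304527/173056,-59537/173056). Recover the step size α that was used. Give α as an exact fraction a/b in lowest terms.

F_att = 1/2·(g−p) = 1/2·(6,13) = (3.0000,6.5000)
o1: d²=68 > ρ²=61 → inactive
o2: d²=200 > ρ²=61 → inactive
o3: d²=52 ≤ ρ²=61; F_rep = 23·(-6,4)/52² = (-0.0510,0.0340)
o4: d²=32 ≤ ρ²=61; F_rep = 23·(4,4)/32² = (0.0898,0.0898)
F = F_att + ΣF_rep = (3.0388,6.6239)
Δp = p'−p = (0.7597,1.6560); α = Δx/Fx = (131471/173056) / (131471/43264) = 1/4
check: Δy/Fy = (286575/173056) / (286575/43264) = 1/4 ✓

α = 1/4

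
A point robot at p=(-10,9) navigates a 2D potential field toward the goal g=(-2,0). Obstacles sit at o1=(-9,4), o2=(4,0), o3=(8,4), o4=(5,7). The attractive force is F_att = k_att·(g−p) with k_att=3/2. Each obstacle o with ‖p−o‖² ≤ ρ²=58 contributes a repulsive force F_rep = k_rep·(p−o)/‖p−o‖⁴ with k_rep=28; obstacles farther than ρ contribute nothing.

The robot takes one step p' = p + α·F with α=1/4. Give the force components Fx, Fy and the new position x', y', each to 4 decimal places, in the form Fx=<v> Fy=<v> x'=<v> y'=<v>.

F_att = 3/2·(g−p) = 3/2·(8,-9) = (12.0000,-13.5000)
o1: d²=26 ≤ ρ²=58; F_rep = 28·(-1,5)/26² = (-0.0414,0.2071)
o2: d²=277 > ρ²=58 → inactive
o3: d²=349 > ρ²=58 → inactive
o4: d²=229 > ρ²=58 → inactive
F = F_att + ΣF_rep = (11.9586,-13.2929)
p' = p + 1/4·F = (-7.0104,5.6768)

Fx=11.9586 Fy=-13.2929 x'=-7.0104 y'=5.6768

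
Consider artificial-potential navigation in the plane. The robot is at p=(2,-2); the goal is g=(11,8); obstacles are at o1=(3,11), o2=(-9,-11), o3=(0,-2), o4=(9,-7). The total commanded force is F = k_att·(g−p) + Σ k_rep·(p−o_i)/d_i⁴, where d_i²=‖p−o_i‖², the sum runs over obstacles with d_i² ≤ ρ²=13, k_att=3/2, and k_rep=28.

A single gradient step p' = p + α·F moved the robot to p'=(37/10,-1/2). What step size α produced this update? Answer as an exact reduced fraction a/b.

α = 1/10

F_att = 3/2·(g−p) = 3/2·(9,10) = (13.5000,15.0000)
o1: d²=170 > ρ²=13 → inactive
o2: d²=202 > ρ²=13 → inactive
o3: d²=4 ≤ ρ²=13; F_rep = 28·(2,0)/4² = (3.5000,0.0000)
o4: d²=74 > ρ²=13 → inactive
F = F_att + ΣF_rep = (17.0000,15.0000)
Δp = p'−p = (1.7000,1.5000); α = Δx/Fx = (17/10) / (17) = 1/10
check: Δy/Fy = (3/2) / (15) = 1/10 ✓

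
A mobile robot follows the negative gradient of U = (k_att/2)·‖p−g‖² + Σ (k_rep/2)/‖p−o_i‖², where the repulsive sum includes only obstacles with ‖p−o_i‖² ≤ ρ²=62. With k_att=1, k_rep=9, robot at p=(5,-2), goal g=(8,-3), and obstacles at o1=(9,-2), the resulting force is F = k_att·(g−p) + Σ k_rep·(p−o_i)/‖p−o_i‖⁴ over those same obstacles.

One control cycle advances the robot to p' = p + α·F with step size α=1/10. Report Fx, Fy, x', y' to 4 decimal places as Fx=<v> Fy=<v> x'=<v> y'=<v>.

F_att = 1·(g−p) = 1·(3,-1) = (3.0000,-1.0000)
o1: d²=16 ≤ ρ²=62; F_rep = 9·(-4,0)/16² = (-0.1406,0.0000)
F = F_att + ΣF_rep = (2.8594,-1.0000)
p' = p + 1/10·F = (5.2859,-2.1000)

Fx=2.8594 Fy=-1.0000 x'=5.2859 y'=-2.1000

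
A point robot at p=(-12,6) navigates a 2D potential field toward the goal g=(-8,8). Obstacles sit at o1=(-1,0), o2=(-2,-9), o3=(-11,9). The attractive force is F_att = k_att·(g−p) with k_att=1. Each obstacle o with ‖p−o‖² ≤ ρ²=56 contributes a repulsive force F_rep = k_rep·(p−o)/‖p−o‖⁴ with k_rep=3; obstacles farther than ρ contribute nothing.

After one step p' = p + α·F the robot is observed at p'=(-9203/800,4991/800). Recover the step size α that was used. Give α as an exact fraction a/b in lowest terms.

α = 1/8

F_att = 1·(g−p) = 1·(4,2) = (4.0000,2.0000)
o1: d²=157 > ρ²=56 → inactive
o2: d²=325 > ρ²=56 → inactive
o3: d²=10 ≤ ρ²=56; F_rep = 3·(-1,-3)/10² = (-0.0300,-0.0900)
F = F_att + ΣF_rep = (3.9700,1.9100)
Δp = p'−p = (0.4963,0.2387); α = Δx/Fx = (397/800) / (397/100) = 1/8
check: Δy/Fy = (191/800) / (191/100) = 1/8 ✓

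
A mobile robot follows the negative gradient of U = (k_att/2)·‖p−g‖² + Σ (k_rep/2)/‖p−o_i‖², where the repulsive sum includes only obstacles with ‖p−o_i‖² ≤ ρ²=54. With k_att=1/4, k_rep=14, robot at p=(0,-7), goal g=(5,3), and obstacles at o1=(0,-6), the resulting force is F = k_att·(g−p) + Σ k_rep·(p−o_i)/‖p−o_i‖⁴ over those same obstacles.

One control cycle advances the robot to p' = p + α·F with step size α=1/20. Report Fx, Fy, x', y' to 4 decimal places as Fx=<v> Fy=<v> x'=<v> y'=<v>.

F_att = 1/4·(g−p) = 1/4·(5,10) = (1.2500,2.5000)
o1: d²=1 ≤ ρ²=54; F_rep = 14·(0,-1)/1² = (0.0000,-14.0000)
F = F_att + ΣF_rep = (1.2500,-11.5000)
p' = p + 1/20·F = (0.0625,-7.5750)

Fx=1.2500 Fy=-11.5000 x'=0.0625 y'=-7.5750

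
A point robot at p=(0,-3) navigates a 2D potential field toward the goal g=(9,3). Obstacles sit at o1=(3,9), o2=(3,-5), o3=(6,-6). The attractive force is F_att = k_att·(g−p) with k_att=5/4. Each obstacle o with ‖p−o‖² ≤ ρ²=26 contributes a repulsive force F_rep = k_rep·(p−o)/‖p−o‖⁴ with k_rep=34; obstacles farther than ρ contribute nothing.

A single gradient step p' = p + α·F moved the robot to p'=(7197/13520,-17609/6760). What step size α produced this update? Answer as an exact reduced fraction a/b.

α = 1/20

F_att = 5/4·(g−p) = 5/4·(9,6) = (11.2500,7.5000)
o1: d²=153 > ρ²=26 → inactive
o2: d²=13 ≤ ρ²=26; F_rep = 34·(-3,2)/13² = (-0.6036,0.4024)
o3: d²=45 > ρ²=26 → inactive
F = F_att + ΣF_rep = (10.6464,7.9024)
Δp = p'−p = (0.5323,0.3951); α = Δx/Fx = (7197/13520) / (7197/676) = 1/20
check: Δy/Fy = (2671/6760) / (2671/338) = 1/20 ✓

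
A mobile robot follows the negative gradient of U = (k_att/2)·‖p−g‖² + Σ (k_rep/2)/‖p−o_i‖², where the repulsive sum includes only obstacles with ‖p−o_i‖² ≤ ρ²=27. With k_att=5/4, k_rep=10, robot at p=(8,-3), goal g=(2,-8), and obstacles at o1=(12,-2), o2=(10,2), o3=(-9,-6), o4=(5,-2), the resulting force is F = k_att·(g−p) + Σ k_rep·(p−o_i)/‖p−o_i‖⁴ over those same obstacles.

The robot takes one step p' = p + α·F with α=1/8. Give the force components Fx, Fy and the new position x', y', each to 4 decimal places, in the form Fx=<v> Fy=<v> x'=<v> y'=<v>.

F_att = 5/4·(g−p) = 5/4·(-6,-5) = (-7.5000,-6.2500)
o1: d²=17 ≤ ρ²=27; F_rep = 10·(-4,-1)/17² = (-0.1384,-0.0346)
o2: d²=29 > ρ²=27 → inactive
o3: d²=298 > ρ²=27 → inactive
o4: d²=10 ≤ ρ²=27; F_rep = 10·(3,-1)/10² = (0.3000,-0.1000)
F = F_att + ΣF_rep = (-7.3384,-6.3846)
p' = p + 1/8·F = (7.0827,-3.7981)

Fx=-7.3384 Fy=-6.3846 x'=7.0827 y'=-3.7981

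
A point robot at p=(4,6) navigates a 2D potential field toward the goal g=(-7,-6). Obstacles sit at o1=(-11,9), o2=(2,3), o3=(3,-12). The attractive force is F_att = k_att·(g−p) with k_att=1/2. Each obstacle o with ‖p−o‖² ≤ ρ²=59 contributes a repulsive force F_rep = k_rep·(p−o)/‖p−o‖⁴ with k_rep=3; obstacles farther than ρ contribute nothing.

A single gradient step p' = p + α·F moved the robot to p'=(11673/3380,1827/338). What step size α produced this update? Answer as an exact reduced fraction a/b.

α = 1/10

F_att = 1/2·(g−p) = 1/2·(-11,-12) = (-5.5000,-6.0000)
o1: d²=234 > ρ²=59 → inactive
o2: d²=13 ≤ ρ²=59; F_rep = 3·(2,3)/13² = (0.0355,0.0533)
o3: d²=325 > ρ²=59 → inactive
F = F_att + ΣF_rep = (-5.4645,-5.9467)
Δp = p'−p = (-0.5464,-0.5947); α = Δx/Fx = (-1847/3380) / (-1847/338) = 1/10
check: Δy/Fy = (-201/338) / (-1005/169) = 1/10 ✓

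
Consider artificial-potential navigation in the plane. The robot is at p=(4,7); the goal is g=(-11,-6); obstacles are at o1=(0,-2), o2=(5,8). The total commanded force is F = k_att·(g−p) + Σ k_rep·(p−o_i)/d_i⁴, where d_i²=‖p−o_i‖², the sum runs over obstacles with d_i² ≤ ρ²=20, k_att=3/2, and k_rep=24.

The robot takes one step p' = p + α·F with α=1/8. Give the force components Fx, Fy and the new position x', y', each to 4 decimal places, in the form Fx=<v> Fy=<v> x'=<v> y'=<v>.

F_att = 3/2·(g−p) = 3/2·(-15,-13) = (-22.5000,-19.5000)
o1: d²=97 > ρ²=20 → inactive
o2: d²=2 ≤ ρ²=20; F_rep = 24·(-1,-1)/2² = (-6.0000,-6.0000)
F = F_att + ΣF_rep = (-28.5000,-25.5000)
p' = p + 1/8·F = (0.4375,3.8125)

Fx=-28.5000 Fy=-25.5000 x'=0.4375 y'=3.8125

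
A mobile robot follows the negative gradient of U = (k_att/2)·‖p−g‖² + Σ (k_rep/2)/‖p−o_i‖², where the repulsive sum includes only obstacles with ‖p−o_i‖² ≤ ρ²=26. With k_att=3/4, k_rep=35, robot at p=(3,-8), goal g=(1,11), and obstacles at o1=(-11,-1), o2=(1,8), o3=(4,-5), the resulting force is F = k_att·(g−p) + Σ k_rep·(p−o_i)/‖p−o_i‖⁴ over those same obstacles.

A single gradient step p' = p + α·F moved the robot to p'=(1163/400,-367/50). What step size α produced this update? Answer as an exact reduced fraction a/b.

F_att = 3/4·(g−p) = 3/4·(-2,19) = (-1.5000,14.2500)
o1: d²=245 > ρ²=26 → inactive
o2: d²=260 > ρ²=26 → inactive
o3: d²=10 ≤ ρ²=26; F_rep = 35·(-1,-3)/10² = (-0.3500,-1.0500)
F = F_att + ΣF_rep = (-1.8500,13.2000)
Δp = p'−p = (-0.0925,0.6600); α = Δx/Fx = (-37/400) / (-37/20) = 1/20
check: Δy/Fy = (33/50) / (66/5) = 1/20 ✓

α = 1/20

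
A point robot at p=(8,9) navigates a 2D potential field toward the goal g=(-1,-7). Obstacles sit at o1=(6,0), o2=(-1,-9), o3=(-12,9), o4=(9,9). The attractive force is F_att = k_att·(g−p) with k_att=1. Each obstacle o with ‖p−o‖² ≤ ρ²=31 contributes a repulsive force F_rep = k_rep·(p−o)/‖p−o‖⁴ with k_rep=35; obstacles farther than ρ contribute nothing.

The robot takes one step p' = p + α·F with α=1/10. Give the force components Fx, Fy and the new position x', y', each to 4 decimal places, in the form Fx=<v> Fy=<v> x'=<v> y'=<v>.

F_att = 1·(g−p) = 1·(-9,-16) = (-9.0000,-16.0000)
o1: d²=85 > ρ²=31 → inactive
o2: d²=405 > ρ²=31 → inactive
o3: d²=400 > ρ²=31 → inactive
o4: d²=1 ≤ ρ²=31; F_rep = 35·(-1,0)/1² = (-35.0000,0.0000)
F = F_att + ΣF_rep = (-44.0000,-16.0000)
p' = p + 1/10·F = (3.6000,7.4000)

Fx=-44.0000 Fy=-16.0000 x'=3.6000 y'=7.4000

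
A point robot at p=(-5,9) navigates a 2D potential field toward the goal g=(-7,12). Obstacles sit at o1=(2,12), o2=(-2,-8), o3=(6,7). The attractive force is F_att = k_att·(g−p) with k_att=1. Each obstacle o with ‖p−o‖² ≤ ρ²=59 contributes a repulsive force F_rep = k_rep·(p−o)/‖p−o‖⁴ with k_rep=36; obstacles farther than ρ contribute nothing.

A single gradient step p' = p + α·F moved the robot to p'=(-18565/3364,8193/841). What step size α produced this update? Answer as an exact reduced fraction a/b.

F_att = 1·(g−p) = 1·(-2,3) = (-2.0000,3.0000)
o1: d²=58 ≤ ρ²=59; F_rep = 36·(-7,-3)/58² = (-0.0749,-0.0321)
o2: d²=298 > ρ²=59 → inactive
o3: d²=125 > ρ²=59 → inactive
F = F_att + ΣF_rep = (-2.0749,2.9679)
Δp = p'−p = (-0.5187,0.7420); α = Δx/Fx = (-1745/3364) / (-1745/841) = 1/4
check: Δy/Fy = (624/841) / (2496/841) = 1/4 ✓

α = 1/4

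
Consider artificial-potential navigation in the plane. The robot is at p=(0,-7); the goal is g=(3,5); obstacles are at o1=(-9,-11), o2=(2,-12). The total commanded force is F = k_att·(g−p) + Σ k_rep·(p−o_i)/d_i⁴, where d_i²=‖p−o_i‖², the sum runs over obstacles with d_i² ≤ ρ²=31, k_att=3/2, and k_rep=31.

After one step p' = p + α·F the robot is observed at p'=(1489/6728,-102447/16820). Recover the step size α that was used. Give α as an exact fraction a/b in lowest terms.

F_att = 3/2·(g−p) = 3/2·(3,12) = (4.5000,18.0000)
o1: d²=97 > ρ²=31 → inactive
o2: d²=29 ≤ ρ²=31; F_rep = 31·(-2,5)/29² = (-0.0737,0.1843)
F = F_att + ΣF_rep = (4.4263,18.1843)
Δp = p'−p = (0.2213,0.9092); α = Δx/Fx = (1489/6728) / (7445/1682) = 1/20
check: Δy/Fy = (15293/16820) / (15293/841) = 1/20 ✓

α = 1/20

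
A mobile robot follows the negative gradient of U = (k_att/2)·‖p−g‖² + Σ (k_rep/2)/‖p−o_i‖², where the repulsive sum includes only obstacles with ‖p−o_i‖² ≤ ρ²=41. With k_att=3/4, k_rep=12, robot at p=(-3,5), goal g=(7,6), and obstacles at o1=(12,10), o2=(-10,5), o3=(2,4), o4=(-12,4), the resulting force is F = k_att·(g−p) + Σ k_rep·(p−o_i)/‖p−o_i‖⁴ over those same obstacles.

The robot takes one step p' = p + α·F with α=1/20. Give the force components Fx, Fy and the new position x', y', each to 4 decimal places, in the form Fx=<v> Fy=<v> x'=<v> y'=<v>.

F_att = 3/4·(g−p) = 3/4·(10,1) = (7.5000,0.7500)
o1: d²=250 > ρ²=41 → inactive
o2: d²=49 > ρ²=41 → inactive
o3: d²=26 ≤ ρ²=41; F_rep = 12·(-5,1)/26² = (-0.0888,0.0178)
o4: d²=82 > ρ²=41 → inactive
F = F_att + ΣF_rep = (7.4112,0.7678)
p' = p + 1/20·F = (-2.6294,5.0384)

Fx=7.4112 Fy=0.7678 x'=-2.6294 y'=5.0384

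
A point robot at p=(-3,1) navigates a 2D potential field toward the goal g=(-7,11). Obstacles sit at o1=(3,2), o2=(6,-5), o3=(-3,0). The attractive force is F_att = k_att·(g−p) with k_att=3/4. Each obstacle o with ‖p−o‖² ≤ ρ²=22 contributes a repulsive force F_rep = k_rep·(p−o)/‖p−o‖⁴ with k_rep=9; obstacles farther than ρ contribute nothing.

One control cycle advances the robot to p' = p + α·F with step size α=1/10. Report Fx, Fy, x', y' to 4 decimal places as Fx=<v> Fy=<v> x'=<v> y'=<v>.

F_att = 3/4·(g−p) = 3/4·(-4,10) = (-3.0000,7.5000)
o1: d²=37 > ρ²=22 → inactive
o2: d²=117 > ρ²=22 → inactive
o3: d²=1 ≤ ρ²=22; F_rep = 9·(0,1)/1² = (0.0000,9.0000)
F = F_att + ΣF_rep = (-3.0000,16.5000)
p' = p + 1/10·F = (-3.3000,2.6500)

Fx=-3.0000 Fy=16.5000 x'=-3.3000 y'=2.6500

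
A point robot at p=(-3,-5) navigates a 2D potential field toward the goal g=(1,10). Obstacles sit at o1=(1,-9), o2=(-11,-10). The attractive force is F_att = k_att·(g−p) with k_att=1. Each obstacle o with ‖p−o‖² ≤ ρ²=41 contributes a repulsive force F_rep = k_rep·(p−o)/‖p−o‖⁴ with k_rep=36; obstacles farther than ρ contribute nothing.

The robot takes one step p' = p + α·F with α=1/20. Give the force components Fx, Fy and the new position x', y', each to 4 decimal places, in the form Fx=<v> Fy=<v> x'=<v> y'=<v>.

Fx=3.8594 Fy=15.1406 x'=-2.8070 y'=-4.2430

F_att = 1·(g−p) = 1·(4,15) = (4.0000,15.0000)
o1: d²=32 ≤ ρ²=41; F_rep = 36·(-4,4)/32² = (-0.1406,0.1406)
o2: d²=89 > ρ²=41 → inactive
F = F_att + ΣF_rep = (3.8594,15.1406)
p' = p + 1/20·F = (-2.8070,-4.2430)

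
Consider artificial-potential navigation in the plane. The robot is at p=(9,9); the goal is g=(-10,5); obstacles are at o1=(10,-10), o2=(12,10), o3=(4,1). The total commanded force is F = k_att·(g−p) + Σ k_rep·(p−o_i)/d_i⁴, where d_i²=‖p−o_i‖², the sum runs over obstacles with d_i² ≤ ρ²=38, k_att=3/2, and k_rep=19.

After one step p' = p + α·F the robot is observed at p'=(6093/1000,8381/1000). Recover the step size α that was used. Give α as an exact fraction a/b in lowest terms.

F_att = 3/2·(g−p) = 3/2·(-19,-4) = (-28.5000,-6.0000)
o1: d²=362 > ρ²=38 → inactive
o2: d²=10 ≤ ρ²=38; F_rep = 19·(-3,-1)/10² = (-0.5700,-0.1900)
o3: d²=89 > ρ²=38 → inactive
F = F_att + ΣF_rep = (-29.0700,-6.1900)
Δp = p'−p = (-2.9070,-0.6190); α = Δx/Fx = (-2907/1000) / (-2907/100) = 1/10
check: Δy/Fy = (-619/1000) / (-619/100) = 1/10 ✓

α = 1/10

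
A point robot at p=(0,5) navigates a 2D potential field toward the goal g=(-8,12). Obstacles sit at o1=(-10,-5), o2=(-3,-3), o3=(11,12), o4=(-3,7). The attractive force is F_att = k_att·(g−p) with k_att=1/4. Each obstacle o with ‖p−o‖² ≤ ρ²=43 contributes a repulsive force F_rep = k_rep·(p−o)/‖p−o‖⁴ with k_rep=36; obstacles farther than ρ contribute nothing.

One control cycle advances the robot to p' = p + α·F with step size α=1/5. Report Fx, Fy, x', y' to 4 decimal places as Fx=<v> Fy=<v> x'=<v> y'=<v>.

Fx=-1.3609 Fy=1.3240 x'=-0.2722 y'=5.2648

F_att = 1/4·(g−p) = 1/4·(-8,7) = (-2.0000,1.7500)
o1: d²=200 > ρ²=43 → inactive
o2: d²=73 > ρ²=43 → inactive
o3: d²=170 > ρ²=43 → inactive
o4: d²=13 ≤ ρ²=43; F_rep = 36·(3,-2)/13² = (0.6391,-0.4260)
F = F_att + ΣF_rep = (-1.3609,1.3240)
p' = p + 1/5·F = (-0.2722,5.2648)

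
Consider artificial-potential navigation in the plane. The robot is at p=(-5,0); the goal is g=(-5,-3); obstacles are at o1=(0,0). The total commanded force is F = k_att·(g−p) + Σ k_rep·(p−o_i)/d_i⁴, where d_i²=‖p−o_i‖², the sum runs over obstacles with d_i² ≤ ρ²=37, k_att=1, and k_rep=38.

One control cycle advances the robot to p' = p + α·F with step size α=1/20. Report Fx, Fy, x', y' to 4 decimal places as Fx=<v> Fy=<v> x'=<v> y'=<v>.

F_att = 1·(g−p) = 1·(0,-3) = (0.0000,-3.0000)
o1: d²=25 ≤ ρ²=37; F_rep = 38·(-5,0)/25² = (-0.3040,0.0000)
F = F_att + ΣF_rep = (-0.3040,-3.0000)
p' = p + 1/20·F = (-5.0152,-0.1500)

Fx=-0.3040 Fy=-3.0000 x'=-5.0152 y'=-0.1500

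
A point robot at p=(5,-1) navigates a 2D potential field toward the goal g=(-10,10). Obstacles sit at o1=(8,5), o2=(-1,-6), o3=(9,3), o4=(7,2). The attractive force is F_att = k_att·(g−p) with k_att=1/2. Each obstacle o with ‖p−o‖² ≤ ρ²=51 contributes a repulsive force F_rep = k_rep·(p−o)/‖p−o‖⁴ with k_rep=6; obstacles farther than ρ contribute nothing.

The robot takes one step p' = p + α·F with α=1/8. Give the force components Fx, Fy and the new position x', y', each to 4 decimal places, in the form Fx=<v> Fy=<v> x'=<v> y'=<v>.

F_att = 1/2·(g−p) = 1/2·(-15,11) = (-7.5000,5.5000)
o1: d²=45 ≤ ρ²=51; F_rep = 6·(-3,-6)/45² = (-0.0089,-0.0178)
o2: d²=61 > ρ²=51 → inactive
o3: d²=32 ≤ ρ²=51; F_rep = 6·(-4,-4)/32² = (-0.0234,-0.0234)
o4: d²=13 ≤ ρ²=51; F_rep = 6·(-2,-3)/13² = (-0.0710,-0.1065)
F = F_att + ΣF_rep = (-7.6033,5.3523)
p' = p + 1/8·F = (4.0496,-0.3310)

Fx=-7.6033 Fy=5.3523 x'=4.0496 y'=-0.3310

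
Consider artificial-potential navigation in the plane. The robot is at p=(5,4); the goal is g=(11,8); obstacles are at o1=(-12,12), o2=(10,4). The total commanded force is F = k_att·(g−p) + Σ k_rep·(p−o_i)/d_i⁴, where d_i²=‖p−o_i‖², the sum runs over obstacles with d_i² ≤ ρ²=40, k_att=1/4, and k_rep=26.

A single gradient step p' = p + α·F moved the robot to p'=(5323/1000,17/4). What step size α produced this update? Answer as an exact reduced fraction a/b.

F_att = 1/4·(g−p) = 1/4·(6,4) = (1.5000,1.0000)
o1: d²=353 > ρ²=40 → inactive
o2: d²=25 ≤ ρ²=40; F_rep = 26·(-5,0)/25² = (-0.2080,0.0000)
F = F_att + ΣF_rep = (1.2920,1.0000)
Δp = p'−p = (0.3230,0.2500); α = Δx/Fx = (323/1000) / (323/250) = 1/4
check: Δy/Fy = (1/4) / (1) = 1/4 ✓

α = 1/4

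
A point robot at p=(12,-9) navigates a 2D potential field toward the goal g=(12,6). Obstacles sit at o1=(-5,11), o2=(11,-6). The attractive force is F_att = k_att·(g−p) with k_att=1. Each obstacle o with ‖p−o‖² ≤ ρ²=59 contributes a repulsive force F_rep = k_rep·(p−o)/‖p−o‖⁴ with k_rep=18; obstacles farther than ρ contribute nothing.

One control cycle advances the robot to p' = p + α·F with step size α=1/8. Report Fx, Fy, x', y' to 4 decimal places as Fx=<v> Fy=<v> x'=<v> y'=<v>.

Fx=0.1800 Fy=14.4600 x'=12.0225 y'=-7.1925

F_att = 1·(g−p) = 1·(0,15) = (0.0000,15.0000)
o1: d²=689 > ρ²=59 → inactive
o2: d²=10 ≤ ρ²=59; F_rep = 18·(1,-3)/10² = (0.1800,-0.5400)
F = F_att + ΣF_rep = (0.1800,14.4600)
p' = p + 1/8·F = (12.0225,-7.1925)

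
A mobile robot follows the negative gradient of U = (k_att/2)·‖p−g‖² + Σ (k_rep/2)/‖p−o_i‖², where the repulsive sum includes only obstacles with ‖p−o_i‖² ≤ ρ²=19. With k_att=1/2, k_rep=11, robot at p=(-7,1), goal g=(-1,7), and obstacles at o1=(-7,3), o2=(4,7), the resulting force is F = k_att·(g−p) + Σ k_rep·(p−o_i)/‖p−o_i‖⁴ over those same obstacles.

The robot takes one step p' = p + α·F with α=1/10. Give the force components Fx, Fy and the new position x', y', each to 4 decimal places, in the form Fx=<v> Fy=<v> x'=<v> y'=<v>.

Fx=3.0000 Fy=1.6250 x'=-6.7000 y'=1.1625

F_att = 1/2·(g−p) = 1/2·(6,6) = (3.0000,3.0000)
o1: d²=4 ≤ ρ²=19; F_rep = 11·(0,-2)/4² = (0.0000,-1.3750)
o2: d²=157 > ρ²=19 → inactive
F = F_att + ΣF_rep = (3.0000,1.6250)
p' = p + 1/10·F = (-6.7000,1.1625)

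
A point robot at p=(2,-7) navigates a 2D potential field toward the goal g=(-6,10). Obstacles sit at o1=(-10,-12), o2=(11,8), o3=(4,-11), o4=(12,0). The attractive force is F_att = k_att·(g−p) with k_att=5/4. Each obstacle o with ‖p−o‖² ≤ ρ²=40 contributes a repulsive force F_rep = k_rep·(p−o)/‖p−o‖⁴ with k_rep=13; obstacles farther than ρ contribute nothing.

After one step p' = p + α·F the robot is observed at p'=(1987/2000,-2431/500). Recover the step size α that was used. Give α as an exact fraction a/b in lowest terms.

F_att = 5/4·(g−p) = 5/4·(-8,17) = (-10.0000,21.2500)
o1: d²=169 > ρ²=40 → inactive
o2: d²=306 > ρ²=40 → inactive
o3: d²=20 ≤ ρ²=40; F_rep = 13·(-2,4)/20² = (-0.0650,0.1300)
o4: d²=149 > ρ²=40 → inactive
F = F_att + ΣF_rep = (-10.0650,21.3800)
Δp = p'−p = (-1.0065,2.1380); α = Δx/Fx = (-2013/2000) / (-2013/200) = 1/10
check: Δy/Fy = (1069/500) / (1069/50) = 1/10 ✓

α = 1/10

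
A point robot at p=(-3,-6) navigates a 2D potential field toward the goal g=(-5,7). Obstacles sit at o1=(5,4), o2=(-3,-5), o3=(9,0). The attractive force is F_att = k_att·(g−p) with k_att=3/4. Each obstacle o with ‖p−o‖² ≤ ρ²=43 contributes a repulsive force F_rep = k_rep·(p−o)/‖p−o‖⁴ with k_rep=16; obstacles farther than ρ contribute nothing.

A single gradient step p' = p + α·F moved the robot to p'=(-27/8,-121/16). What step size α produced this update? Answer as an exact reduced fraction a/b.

α = 1/4

F_att = 3/4·(g−p) = 3/4·(-2,13) = (-1.5000,9.7500)
o1: d²=164 > ρ²=43 → inactive
o2: d²=1 ≤ ρ²=43; F_rep = 16·(0,-1)/1² = (0.0000,-16.0000)
o3: d²=180 > ρ²=43 → inactive
F = F_att + ΣF_rep = (-1.5000,-6.2500)
Δp = p'−p = (-0.3750,-1.5625); α = Δx/Fx = (-3/8) / (-3/2) = 1/4
check: Δy/Fy = (-25/16) / (-25/4) = 1/4 ✓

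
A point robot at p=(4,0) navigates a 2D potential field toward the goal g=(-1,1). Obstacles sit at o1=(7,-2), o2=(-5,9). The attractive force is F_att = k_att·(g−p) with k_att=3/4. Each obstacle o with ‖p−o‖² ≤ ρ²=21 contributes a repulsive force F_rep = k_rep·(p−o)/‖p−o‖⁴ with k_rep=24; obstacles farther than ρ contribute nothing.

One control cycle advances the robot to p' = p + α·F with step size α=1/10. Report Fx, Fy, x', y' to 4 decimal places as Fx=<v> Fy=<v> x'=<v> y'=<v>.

Fx=-4.1760 Fy=1.0340 x'=3.5824 y'=0.1034

F_att = 3/4·(g−p) = 3/4·(-5,1) = (-3.7500,0.7500)
o1: d²=13 ≤ ρ²=21; F_rep = 24·(-3,2)/13² = (-0.4260,0.2840)
o2: d²=162 > ρ²=21 → inactive
F = F_att + ΣF_rep = (-4.1760,1.0340)
p' = p + 1/10·F = (3.5824,0.1034)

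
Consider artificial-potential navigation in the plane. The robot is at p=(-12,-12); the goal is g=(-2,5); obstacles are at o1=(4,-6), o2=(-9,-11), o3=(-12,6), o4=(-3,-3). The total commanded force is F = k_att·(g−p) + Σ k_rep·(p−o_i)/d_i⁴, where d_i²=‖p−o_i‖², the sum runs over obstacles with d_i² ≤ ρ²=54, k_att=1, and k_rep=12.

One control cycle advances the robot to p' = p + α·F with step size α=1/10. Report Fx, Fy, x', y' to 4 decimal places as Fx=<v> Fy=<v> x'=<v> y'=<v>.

Fx=9.6400 Fy=16.8800 x'=-11.0360 y'=-10.3120

F_att = 1·(g−p) = 1·(10,17) = (10.0000,17.0000)
o1: d²=292 > ρ²=54 → inactive
o2: d²=10 ≤ ρ²=54; F_rep = 12·(-3,-1)/10² = (-0.3600,-0.1200)
o3: d²=324 > ρ²=54 → inactive
o4: d²=162 > ρ²=54 → inactive
F = F_att + ΣF_rep = (9.6400,16.8800)
p' = p + 1/10·F = (-11.0360,-10.3120)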